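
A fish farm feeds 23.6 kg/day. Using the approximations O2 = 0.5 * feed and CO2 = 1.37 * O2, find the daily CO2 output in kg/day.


O2 = 23.6 * 0.5 = 11.8
CO2 = 11.8 * 1.37 = 16.166

16.166 kg/day


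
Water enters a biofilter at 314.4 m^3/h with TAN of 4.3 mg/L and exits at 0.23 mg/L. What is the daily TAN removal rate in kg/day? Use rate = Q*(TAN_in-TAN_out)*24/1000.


Concentration drop: TAN_in - TAN_out = 4.3 - 0.23 = 4.07 mg/L
Hourly TAN removed = Q * dTAN = 314.4 m^3/h * 4.07 mg/L = 1279.608 g/h  (m^3/h * mg/L = g/h)
Daily TAN removed = 1279.608 * 24 = 30710.592 g/day
Convert to kg/day: 30710.592 / 1000 = 30.710592 kg/day

30.710592 kg/day


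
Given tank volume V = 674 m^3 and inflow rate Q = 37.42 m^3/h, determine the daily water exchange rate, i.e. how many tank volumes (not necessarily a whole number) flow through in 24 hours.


Daily flow volume = 37.42 m^3/h * 24 h = 898.08 m^3/day
Exchanges = daily flow / tank volume = 898.08 / 674 = 1.33246 exchanges/day

1.33246 exchanges/day


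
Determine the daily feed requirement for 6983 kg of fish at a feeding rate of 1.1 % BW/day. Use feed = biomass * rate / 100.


Feeding rate fraction = 1.1% / 100 = 0.011
Daily feed = 6983 kg * 0.011 = 76.813 kg/day

76.813 kg/day


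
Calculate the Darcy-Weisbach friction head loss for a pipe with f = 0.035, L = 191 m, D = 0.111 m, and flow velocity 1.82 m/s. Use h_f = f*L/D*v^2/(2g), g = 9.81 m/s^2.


v^2 = 1.82^2 = 3.3124 m^2/s^2
L/D = 191/0.111 = 1720.7207
h_f = f*(L/D)*v^2/(2g) = 0.035 * 1720.7207 * 3.3124 / 19.62 = 10.1677 m

10.1677 m


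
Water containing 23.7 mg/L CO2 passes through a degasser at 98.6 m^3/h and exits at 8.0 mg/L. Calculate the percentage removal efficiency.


CO2_out / CO2_in = 8.0 / 23.7 = 0.33755274
Fraction remaining = 0.33755274
efficiency = (1 - 0.33755274) * 100 = 66.2447 %

66.2447 %


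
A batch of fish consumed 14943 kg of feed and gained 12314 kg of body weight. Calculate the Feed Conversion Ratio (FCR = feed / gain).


FCR = feed consumed / weight gained
FCR = 14943 kg / 12314 kg = 1.2135

1.2135


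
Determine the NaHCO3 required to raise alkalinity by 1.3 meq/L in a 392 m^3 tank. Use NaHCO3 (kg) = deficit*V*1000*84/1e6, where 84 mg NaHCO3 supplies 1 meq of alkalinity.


Tank volume in L = 392 m^3 * 1000 = 392000 L
Total meq required = 1.3 meq/L * 392000 L = 509600 meq
NaHCO3 mass = 509600 meq * 84 mg/meq / 1e6 = 42.8064 kg

42.8064 kg


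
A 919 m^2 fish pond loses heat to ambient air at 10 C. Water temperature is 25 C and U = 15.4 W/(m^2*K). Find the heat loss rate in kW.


Temperature difference dT = 25 - 10 = 15 K
Heat loss (W) = U * A * dT = 15.4 * 919 * 15 = 212289 W
Convert to kW: 212289 / 1000 = 212.289 kW

212.289 kW


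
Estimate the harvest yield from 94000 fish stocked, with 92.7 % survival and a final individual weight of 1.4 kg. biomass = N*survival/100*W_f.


Survivors = 94000 * 92.7/100 = 87138 fish
Harvest biomass = survivors * W_f = 87138 * 1.4 = 121993.2 kg

121993.2 kg


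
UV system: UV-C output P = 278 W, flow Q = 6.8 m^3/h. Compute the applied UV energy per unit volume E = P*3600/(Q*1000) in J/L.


Energy delivered per hour = 278 W * 3600 s = 1000800 J/h
Volume treated per hour = 6.8 m^3/h * 1000 = 6800 L/h
dose = 1000800 / 6800 = 147.176 J/L

147.176 J/L


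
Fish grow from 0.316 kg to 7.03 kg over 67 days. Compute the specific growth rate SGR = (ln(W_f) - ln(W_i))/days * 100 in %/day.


ln(W_f) = ln(7.03) = 1.9501867
ln(W_i) = ln(0.316) = -1.1520131
ln(W_f) - ln(W_i) = 1.9501867 - -1.1520131 = 3.1021998
SGR = 3.1021998 / 67 * 100 = 4.63015 %/day

4.63015 %/day


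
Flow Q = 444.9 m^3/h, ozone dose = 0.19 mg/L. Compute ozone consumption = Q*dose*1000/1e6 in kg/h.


O3 demand (mg/h) = Q * dose * 1000 = 444.9 * 0.19 * 1000 = 84531 mg/h
Convert mg to kg: 84531 / 1e6 = 0.084531 kg/h

0.084531 kg/h


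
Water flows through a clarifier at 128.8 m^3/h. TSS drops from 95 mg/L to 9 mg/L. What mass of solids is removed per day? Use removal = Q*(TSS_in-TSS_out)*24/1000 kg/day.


Concentration drop: TSS_in - TSS_out = 95 - 9 = 86 mg/L
Hourly solids removed = Q * dTSS = 128.8 m^3/h * 86 mg/L = 11076.8 g/h  (m^3/h * mg/L = g/h)
Daily solids removed = 11076.8 * 24 = 265843.2 g/day
Convert g to kg: 265843.2 / 1000 = 265.8432 kg/day

265.8432 kg/day


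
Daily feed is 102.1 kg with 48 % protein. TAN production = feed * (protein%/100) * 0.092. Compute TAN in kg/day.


Protein in feed = 102.1 * 48/100 = 49.008 kg/day
TAN = protein * 0.092 = 49.008 * 0.092 = 4.508736 kg/day

4.508736 kg/day


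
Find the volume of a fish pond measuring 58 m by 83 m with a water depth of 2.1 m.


Base area = L * W = 58 * 83 = 4814 m^2
Volume = area * depth = 4814 * 2.1 = 10109.4 m^3

10109.4 m^3


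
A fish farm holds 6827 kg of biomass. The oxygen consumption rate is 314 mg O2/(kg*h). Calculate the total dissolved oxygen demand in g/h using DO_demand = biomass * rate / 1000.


Total O2 consumption (mg/h) = 6827 kg * 314 mg/(kg*h) = 2143678 mg/h
Convert to g/h: 2143678 / 1000 = 2143.678 g/h

2143.678 g/h


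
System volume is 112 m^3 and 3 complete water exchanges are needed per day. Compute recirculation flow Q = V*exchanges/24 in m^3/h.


Daily recirculation volume = 112 m^3 * 3 = 336 m^3/day
Flow rate Q = daily volume / 24 h = 336 / 24 = 14 m^3/h

14 m^3/h


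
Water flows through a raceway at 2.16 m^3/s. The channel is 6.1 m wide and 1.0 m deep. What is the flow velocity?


Cross-sectional area = W * d = 6.1 * 1.0 = 6.1 m^2
Velocity = Q / A = 2.16 / 6.1 = 0.354098 m/s

0.354098 m/s


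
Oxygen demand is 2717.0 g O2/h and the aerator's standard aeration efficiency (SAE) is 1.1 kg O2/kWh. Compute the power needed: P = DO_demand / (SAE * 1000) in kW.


SAE in g O2/kWh = 1.1 * 1000 = 1100 g/kWh
P = DO_demand / SAE_g = 2717.0 / 1100 = 2.47 kW

2.47 kW


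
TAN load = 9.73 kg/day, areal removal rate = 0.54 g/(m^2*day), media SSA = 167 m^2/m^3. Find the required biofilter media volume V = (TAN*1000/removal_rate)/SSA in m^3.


A = 9.73*1000 / 0.54 = 18018.519 m^2
V = 18018.519 / 167 = 107.895

107.895 m^3


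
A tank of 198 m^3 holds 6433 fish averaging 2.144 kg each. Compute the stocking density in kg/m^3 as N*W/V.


Total biomass = 6433 fish * 2.144 kg = 13792.352 kg
Density = total biomass / volume = 13792.352 / 198 = 69.6583 kg/m^3

69.6583 kg/m^3


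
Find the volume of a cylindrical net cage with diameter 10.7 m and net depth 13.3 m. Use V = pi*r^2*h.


r = d/2 = 10.7/2 = 5.35 m
Base area = pi*r^2 = pi*5.35^2 = 89.920236 m^2
Volume = 89.920236 * 13.3 = 1195.94 m^3

1195.94 m^3


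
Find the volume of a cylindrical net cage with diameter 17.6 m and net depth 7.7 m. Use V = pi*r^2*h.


r = d/2 = 17.6/2 = 8.8 m
Base area = pi*r^2 = pi*8.8^2 = 243.28494 m^2
Volume = 243.28494 * 7.7 = 1873.29 m^3

1873.29 m^3


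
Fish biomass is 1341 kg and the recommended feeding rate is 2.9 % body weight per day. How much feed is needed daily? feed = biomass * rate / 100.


Feeding rate fraction = 2.9% / 100 = 0.029
Daily feed = 1341 kg * 0.029 = 38.889 kg/day

38.889 kg/day


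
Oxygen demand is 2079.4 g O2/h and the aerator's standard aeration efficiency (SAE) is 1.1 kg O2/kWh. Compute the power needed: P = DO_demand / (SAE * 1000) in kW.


SAE in g O2/kWh = 1.1 * 1000 = 1100 g/kWh
P = DO_demand / SAE_g = 2079.4 / 1100 = 1.89036 kW

1.89036 kW


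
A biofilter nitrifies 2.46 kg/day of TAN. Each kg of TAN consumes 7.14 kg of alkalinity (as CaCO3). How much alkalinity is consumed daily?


Alkalinity factor: 7.14 kg CaCO3 consumed per kg TAN nitrified
alk = 2.46 kg TAN * 7.14 = 17.5644 kg CaCO3/day

17.5644 kg CaCO3/day


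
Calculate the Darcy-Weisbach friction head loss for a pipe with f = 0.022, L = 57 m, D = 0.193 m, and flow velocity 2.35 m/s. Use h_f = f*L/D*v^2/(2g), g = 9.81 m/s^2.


v^2 = 2.35^2 = 5.5225 m^2/s^2
L/D = 57/0.193 = 295.33679
h_f = f*(L/D)*v^2/(2g) = 0.022 * 295.33679 * 5.5225 / 19.62 = 1.82885 m

1.82885 m


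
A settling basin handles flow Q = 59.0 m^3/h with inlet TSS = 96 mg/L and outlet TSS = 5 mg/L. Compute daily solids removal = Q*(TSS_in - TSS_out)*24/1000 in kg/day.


Concentration drop: TSS_in - TSS_out = 96 - 5 = 91 mg/L
Hourly solids removed = Q * dTSS = 59.0 m^3/h * 91 mg/L = 5369 g/h  (m^3/h * mg/L = g/h)
Daily solids removed = 5369 * 24 = 128856 g/day
Convert g to kg: 128856 / 1000 = 128.856 kg/day

128.856 kg/day


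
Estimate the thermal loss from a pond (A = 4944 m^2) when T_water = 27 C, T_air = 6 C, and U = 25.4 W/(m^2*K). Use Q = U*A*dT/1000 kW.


Temperature difference dT = 27 - 6 = 21 K
Heat loss (W) = U * A * dT = 25.4 * 4944 * 21 = 2637129.6 W
Convert to kW: 2637129.6 / 1000 = 2637.1296 kW

2637.1296 kW


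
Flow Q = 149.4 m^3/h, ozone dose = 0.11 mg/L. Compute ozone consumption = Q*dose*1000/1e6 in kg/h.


O3 demand (mg/h) = Q * dose * 1000 = 149.4 * 0.11 * 1000 = 16434 mg/h
Convert mg to kg: 16434 / 1e6 = 0.016434 kg/h

0.016434 kg/h


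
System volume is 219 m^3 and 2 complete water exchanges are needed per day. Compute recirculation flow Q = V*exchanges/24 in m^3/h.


Daily recirculation volume = 219 m^3 * 2 = 438 m^3/day
Flow rate Q = daily volume / 24 h = 438 / 24 = 18.25 m^3/h

18.25 m^3/h


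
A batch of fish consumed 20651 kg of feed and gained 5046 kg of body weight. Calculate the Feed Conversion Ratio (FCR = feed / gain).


FCR = feed consumed / weight gained
FCR = 20651 kg / 5046 kg = 4.09255

4.09255


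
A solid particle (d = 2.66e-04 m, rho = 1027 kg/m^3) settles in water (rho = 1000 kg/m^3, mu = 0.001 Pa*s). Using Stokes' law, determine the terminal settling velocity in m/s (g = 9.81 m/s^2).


Density difference: rho_p - rho_f = 1027 - 1000 = 27 kg/m^3
d^2 = (2.66e-04)^2 = 7.0756e-08 m^2
Numerator = (rho_p - rho_f) * g * d^2 = 27 * 9.81 * 7.0756e-08 = 1.8741142e-05
Denominator = 18 * mu = 18 * 0.001 = 0.018
v_s = 1.8741142e-05 / 0.018 = 0.00104117 m/s
Check: Re = rho_f * v_s * d / mu = 1000 * 0.00104117 * 2.66e-04 / 0.001 = 0.277 < 1, so Stokes' law applies.

0.00104117 m/s


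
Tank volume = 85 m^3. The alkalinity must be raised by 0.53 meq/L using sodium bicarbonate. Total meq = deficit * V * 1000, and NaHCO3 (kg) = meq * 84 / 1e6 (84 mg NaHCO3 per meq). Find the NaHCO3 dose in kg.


Tank volume in L = 85 m^3 * 1000 = 85000 L
Total meq required = 0.53 meq/L * 85000 L = 45050 meq
NaHCO3 mass = 45050 meq * 84 mg/meq / 1e6 = 3.7842 kg

3.7842 kg


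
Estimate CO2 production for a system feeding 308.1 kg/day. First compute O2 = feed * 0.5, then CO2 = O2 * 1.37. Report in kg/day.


O2 = 308.1 * 0.5 = 154.05
CO2 = 154.05 * 1.37 = 211.0485

211.0485 kg/day


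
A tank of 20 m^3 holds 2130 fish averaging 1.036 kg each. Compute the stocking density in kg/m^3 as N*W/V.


Total biomass = 2130 fish * 1.036 kg = 2206.68 kg
Density = total biomass / volume = 2206.68 / 20 = 110.334 kg/m^3

110.334 kg/m^3


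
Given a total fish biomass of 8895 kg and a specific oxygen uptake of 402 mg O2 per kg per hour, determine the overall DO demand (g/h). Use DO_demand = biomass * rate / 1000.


Total O2 consumption (mg/h) = 8895 kg * 402 mg/(kg*h) = 3575790 mg/h
Convert to g/h: 3575790 / 1000 = 3575.79 g/h

3575.79 g/h


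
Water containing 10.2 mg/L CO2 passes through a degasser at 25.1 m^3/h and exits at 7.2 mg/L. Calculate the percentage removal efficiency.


CO2_out / CO2_in = 7.2 / 10.2 = 0.70588235
Fraction remaining = 0.70588235
efficiency = (1 - 0.70588235) * 100 = 29.4118 %

29.4118 %


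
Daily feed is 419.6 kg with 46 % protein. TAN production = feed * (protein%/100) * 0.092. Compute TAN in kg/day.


Protein in feed = 419.6 * 46/100 = 193.016 kg/day
TAN = protein * 0.092 = 193.016 * 0.092 = 17.757472 kg/day

17.757472 kg/day


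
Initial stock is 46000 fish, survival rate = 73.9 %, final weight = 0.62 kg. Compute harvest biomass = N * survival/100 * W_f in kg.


Survivors = 46000 * 73.9/100 = 33994 fish
Harvest biomass = survivors * W_f = 33994 * 0.62 = 21076.28 kg

21076.28 kg


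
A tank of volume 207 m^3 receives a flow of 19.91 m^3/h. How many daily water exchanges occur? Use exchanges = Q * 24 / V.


Daily flow volume = 19.91 m^3/h * 24 h = 477.84 m^3/day
Exchanges = daily flow / tank volume = 477.84 / 207 = 2.30841 exchanges/day

2.30841 exchanges/day


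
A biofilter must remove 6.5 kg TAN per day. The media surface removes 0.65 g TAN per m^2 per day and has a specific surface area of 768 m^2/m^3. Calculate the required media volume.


A = 6.5*1000 / 0.65 = 10000 m^2
V = 10000 / 768 = 13.0208

13.0208 m^3


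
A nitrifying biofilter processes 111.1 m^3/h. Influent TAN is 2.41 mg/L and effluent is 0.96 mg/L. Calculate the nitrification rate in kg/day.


Concentration drop: TAN_in - TAN_out = 2.41 - 0.96 = 1.45 mg/L
Hourly TAN removed = Q * dTAN = 111.1 m^3/h * 1.45 mg/L = 161.095 g/h  (m^3/h * mg/L = g/h)
Daily TAN removed = 161.095 * 24 = 3866.28 g/day
Convert to kg/day: 3866.28 / 1000 = 3.86628 kg/day

3.86628 kg/day


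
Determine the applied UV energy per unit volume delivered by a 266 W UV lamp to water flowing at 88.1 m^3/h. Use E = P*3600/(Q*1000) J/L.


Energy delivered per hour = 266 W * 3600 s = 957600 J/h
Volume treated per hour = 88.1 m^3/h * 1000 = 88100 L/h
dose = 957600 / 88100 = 10.8695 J/L

10.8695 J/L


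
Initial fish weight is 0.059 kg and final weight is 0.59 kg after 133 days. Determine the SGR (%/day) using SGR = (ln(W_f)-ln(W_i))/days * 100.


ln(W_f) = ln(0.59) = -0.52763274
ln(W_i) = ln(0.059) = -2.8302178
ln(W_f) - ln(W_i) = -0.52763274 - -2.8302178 = 2.3025851
SGR = 2.3025851 / 133 * 100 = 1.73127 %/day

1.73127 %/day


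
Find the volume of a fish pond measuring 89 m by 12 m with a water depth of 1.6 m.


Base area = L * W = 89 * 12 = 1068 m^2
Volume = area * depth = 1068 * 1.6 = 1708.8 m^3

1708.8 m^3


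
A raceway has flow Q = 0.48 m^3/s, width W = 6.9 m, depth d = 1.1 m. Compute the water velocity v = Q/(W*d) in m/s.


Cross-sectional area = W * d = 6.9 * 1.1 = 7.59 m^2
Velocity = Q / A = 0.48 / 7.59 = 0.0632411 m/s

0.0632411 m/s


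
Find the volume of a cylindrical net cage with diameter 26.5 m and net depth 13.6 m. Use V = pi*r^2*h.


r = d/2 = 26.5/2 = 13.25 m
Base area = pi*r^2 = pi*13.25^2 = 551.54586 m^2
Volume = 551.54586 * 13.6 = 7501.02 m^3

7501.02 m^3


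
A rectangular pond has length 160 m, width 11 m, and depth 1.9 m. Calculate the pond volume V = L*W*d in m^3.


Base area = L * W = 160 * 11 = 1760 m^2
Volume = area * depth = 1760 * 1.9 = 3344 m^3

3344 m^3


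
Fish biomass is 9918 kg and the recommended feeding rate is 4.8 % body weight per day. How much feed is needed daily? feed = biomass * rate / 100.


Feeding rate fraction = 4.8% / 100 = 0.048
Daily feed = 9918 kg * 0.048 = 476.064 kg/day

476.064 kg/day


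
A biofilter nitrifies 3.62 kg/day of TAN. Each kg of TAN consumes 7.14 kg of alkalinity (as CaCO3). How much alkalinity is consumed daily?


Alkalinity factor: 7.14 kg CaCO3 consumed per kg TAN nitrified
alk = 3.62 kg TAN * 7.14 = 25.8468 kg CaCO3/day

25.8468 kg CaCO3/day


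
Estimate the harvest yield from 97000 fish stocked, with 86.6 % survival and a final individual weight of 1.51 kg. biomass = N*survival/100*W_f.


Survivors = 97000 * 86.6/100 = 84002 fish
Harvest biomass = survivors * W_f = 84002 * 1.51 = 126843.02 kg

126843.02 kg


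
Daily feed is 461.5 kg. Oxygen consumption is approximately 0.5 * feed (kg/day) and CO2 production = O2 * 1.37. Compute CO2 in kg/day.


O2 = 461.5 * 0.5 = 230.75
CO2 = 230.75 * 1.37 = 316.1275

316.1275 kg/day


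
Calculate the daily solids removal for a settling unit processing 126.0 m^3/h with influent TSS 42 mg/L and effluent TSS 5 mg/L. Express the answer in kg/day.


Concentration drop: TSS_in - TSS_out = 42 - 5 = 37 mg/L
Hourly solids removed = Q * dTSS = 126.0 m^3/h * 37 mg/L = 4662 g/h  (m^3/h * mg/L = g/h)
Daily solids removed = 4662 * 24 = 111888 g/day
Convert g to kg: 111888 / 1000 = 111.888 kg/day

111.888 kg/day


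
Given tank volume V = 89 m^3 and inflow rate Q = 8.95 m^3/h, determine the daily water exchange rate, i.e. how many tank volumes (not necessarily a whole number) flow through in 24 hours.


Daily flow volume = 8.95 m^3/h * 24 h = 214.8 m^3/day
Exchanges = daily flow / tank volume = 214.8 / 89 = 2.41348 exchanges/day

2.41348 exchanges/day


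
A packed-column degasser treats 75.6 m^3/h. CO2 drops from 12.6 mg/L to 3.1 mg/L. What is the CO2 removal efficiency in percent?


CO2_out / CO2_in = 3.1 / 12.6 = 0.24603175
Fraction remaining = 0.24603175
efficiency = (1 - 0.24603175) * 100 = 75.3968 %

75.3968 %


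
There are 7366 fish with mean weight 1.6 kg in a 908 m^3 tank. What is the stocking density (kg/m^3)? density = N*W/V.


Total biomass = 7366 fish * 1.6 kg = 11785.6 kg
Density = total biomass / volume = 11785.6 / 908 = 12.9797 kg/m^3

12.9797 kg/m^3


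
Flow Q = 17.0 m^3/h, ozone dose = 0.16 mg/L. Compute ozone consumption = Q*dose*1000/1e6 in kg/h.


O3 demand (mg/h) = Q * dose * 1000 = 17.0 * 0.16 * 1000 = 2720 mg/h
Convert mg to kg: 2720 / 1e6 = 0.00272 kg/h

0.00272 kg/h


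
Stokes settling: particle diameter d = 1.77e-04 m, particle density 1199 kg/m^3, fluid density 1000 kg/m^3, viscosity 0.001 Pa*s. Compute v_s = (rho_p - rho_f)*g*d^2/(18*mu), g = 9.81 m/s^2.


Density difference: rho_p - rho_f = 1199 - 1000 = 199 kg/m^3
d^2 = (1.77e-04)^2 = 3.1329e-08 m^2
Numerator = (rho_p - rho_f) * g * d^2 = 199 * 9.81 * 3.1329e-08 = 6.1160161e-05
Denominator = 18 * mu = 18 * 0.001 = 0.018
v_s = 6.1160161e-05 / 0.018 = 0.00339779 m/s
Check: Re = rho_f * v_s * d / mu = 1000 * 0.00339779 * 1.77e-04 / 0.001 = 0.601 < 1, so Stokes' law applies.

0.00339779 m/s


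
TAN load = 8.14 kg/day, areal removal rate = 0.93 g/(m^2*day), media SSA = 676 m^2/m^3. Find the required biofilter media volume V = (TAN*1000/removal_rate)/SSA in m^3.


A = 8.14*1000 / 0.93 = 8752.6882 m^2
V = 8752.6882 / 676 = 12.9478

12.9478 m^3


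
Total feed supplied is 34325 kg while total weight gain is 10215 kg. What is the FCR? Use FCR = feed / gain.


FCR = feed consumed / weight gained
FCR = 34325 kg / 10215 kg = 3.36025

3.36025


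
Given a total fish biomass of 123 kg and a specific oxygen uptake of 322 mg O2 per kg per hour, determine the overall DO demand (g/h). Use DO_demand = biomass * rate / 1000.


Total O2 consumption (mg/h) = 123 kg * 322 mg/(kg*h) = 39606 mg/h
Convert to g/h: 39606 / 1000 = 39.606 g/h

39.606 g/h


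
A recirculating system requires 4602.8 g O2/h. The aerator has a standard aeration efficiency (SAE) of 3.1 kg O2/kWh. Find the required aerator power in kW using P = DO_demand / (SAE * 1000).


SAE in g O2/kWh = 3.1 * 1000 = 3100 g/kWh
P = DO_demand / SAE_g = 4602.8 / 3100 = 1.48477 kW

1.48477 kW


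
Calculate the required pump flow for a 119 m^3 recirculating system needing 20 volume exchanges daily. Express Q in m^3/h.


Daily recirculation volume = 119 m^3 * 20 = 2380 m^3/day
Flow rate Q = daily volume / 24 h = 2380 / 24 = 99.1667 m^3/h

99.1667 m^3/h


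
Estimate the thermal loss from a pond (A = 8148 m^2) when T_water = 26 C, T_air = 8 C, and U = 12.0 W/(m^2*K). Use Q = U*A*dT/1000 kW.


Temperature difference dT = 26 - 8 = 18 K
Heat loss (W) = U * A * dT = 12.0 * 8148 * 18 = 1759968 W
Convert to kW: 1759968 / 1000 = 1759.968 kW

1759.968 kW


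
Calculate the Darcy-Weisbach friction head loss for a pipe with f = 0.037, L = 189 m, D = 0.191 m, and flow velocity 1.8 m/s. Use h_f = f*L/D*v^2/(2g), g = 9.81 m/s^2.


v^2 = 1.8^2 = 3.24 m^2/s^2
L/D = 189/0.191 = 989.5288
h_f = f*(L/D)*v^2/(2g) = 0.037 * 989.5288 * 3.24 / 19.62 = 6.04611 m

6.04611 m


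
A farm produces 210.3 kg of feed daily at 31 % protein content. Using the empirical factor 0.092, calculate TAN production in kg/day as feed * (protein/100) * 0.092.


Protein in feed = 210.3 * 31/100 = 65.193 kg/day
TAN = protein * 0.092 = 65.193 * 0.092 = 5.997756 kg/day

5.997756 kg/day


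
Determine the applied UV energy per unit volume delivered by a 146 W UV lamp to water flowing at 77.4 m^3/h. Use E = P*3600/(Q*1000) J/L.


Energy delivered per hour = 146 W * 3600 s = 525600 J/h
Volume treated per hour = 77.4 m^3/h * 1000 = 77400 L/h
dose = 525600 / 77400 = 6.7907 J/L

6.7907 J/L


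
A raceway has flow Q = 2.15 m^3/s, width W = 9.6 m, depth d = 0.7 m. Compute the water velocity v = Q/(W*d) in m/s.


Cross-sectional area = W * d = 9.6 * 0.7 = 6.72 m^2
Velocity = Q / A = 2.15 / 6.72 = 0.31994 m/s

0.31994 m/s


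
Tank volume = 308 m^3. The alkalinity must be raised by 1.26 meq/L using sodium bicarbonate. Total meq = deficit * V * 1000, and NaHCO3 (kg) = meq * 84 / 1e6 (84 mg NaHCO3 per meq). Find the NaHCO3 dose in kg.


Tank volume in L = 308 m^3 * 1000 = 308000 L
Total meq required = 1.26 meq/L * 308000 L = 388080 meq
NaHCO3 mass = 388080 meq * 84 mg/meq / 1e6 = 32.5987 kg

32.5987 kg


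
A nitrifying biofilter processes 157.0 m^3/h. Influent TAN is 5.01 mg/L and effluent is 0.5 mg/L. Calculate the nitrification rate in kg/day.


Concentration drop: TAN_in - TAN_out = 5.01 - 0.5 = 4.51 mg/L
Hourly TAN removed = Q * dTAN = 157.0 m^3/h * 4.51 mg/L = 708.07 g/h  (m^3/h * mg/L = g/h)
Daily TAN removed = 708.07 * 24 = 16993.68 g/day
Convert to kg/day: 16993.68 / 1000 = 16.99368 kg/day

16.99368 kg/day


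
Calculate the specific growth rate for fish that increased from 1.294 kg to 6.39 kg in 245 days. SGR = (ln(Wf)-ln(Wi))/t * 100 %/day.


ln(W_f) = ln(6.39) = 1.8547343
ln(W_i) = ln(1.294) = 0.2577382
ln(W_f) - ln(W_i) = 1.8547343 - 0.2577382 = 1.5969961
SGR = 1.5969961 / 245 * 100 = 0.651835 %/day

0.651835 %/day


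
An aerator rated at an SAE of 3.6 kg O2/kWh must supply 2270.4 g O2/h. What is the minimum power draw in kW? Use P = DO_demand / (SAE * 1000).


SAE in g O2/kWh = 3.6 * 1000 = 3600 g/kWh
P = DO_demand / SAE_g = 2270.4 / 3600 = 0.630667 kW

0.630667 kW


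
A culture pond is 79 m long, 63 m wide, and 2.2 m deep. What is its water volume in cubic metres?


Base area = L * W = 79 * 63 = 4977 m^2
Volume = area * depth = 4977 * 2.2 = 10949.4 m^3

10949.4 m^3


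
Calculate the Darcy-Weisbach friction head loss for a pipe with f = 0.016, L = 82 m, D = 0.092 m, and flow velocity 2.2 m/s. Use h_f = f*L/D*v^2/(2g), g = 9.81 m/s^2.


v^2 = 2.2^2 = 4.84 m^2/s^2
L/D = 82/0.092 = 891.30435
h_f = f*(L/D)*v^2/(2g) = 0.016 * 891.30435 * 4.84 / 19.62 = 3.51797 m

3.51797 m


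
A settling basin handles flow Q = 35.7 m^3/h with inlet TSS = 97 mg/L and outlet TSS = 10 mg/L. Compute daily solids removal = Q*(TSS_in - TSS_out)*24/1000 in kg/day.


Concentration drop: TSS_in - TSS_out = 97 - 10 = 87 mg/L
Hourly solids removed = Q * dTSS = 35.7 m^3/h * 87 mg/L = 3105.9 g/h  (m^3/h * mg/L = g/h)
Daily solids removed = 3105.9 * 24 = 74541.6 g/day
Convert g to kg: 74541.6 / 1000 = 74.5416 kg/day

74.5416 kg/day


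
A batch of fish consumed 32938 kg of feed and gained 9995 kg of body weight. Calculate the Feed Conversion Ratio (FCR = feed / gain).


FCR = feed consumed / weight gained
FCR = 32938 kg / 9995 kg = 3.29545

3.29545


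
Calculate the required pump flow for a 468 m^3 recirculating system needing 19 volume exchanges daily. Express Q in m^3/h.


Daily recirculation volume = 468 m^3 * 19 = 8892 m^3/day
Flow rate Q = daily volume / 24 h = 8892 / 24 = 370.5 m^3/h

370.5 m^3/h


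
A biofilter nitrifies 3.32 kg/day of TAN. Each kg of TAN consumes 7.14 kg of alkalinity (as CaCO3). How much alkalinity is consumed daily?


Alkalinity factor: 7.14 kg CaCO3 consumed per kg TAN nitrified
alk = 3.32 kg TAN * 7.14 = 23.7048 kg CaCO3/day

23.7048 kg CaCO3/day


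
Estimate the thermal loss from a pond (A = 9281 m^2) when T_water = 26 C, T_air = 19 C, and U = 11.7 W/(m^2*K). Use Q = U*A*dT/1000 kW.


Temperature difference dT = 26 - 19 = 7 K
Heat loss (W) = U * A * dT = 11.7 * 9281 * 7 = 760113.9 W
Convert to kW: 760113.9 / 1000 = 760.1139 kW

760.1139 kW


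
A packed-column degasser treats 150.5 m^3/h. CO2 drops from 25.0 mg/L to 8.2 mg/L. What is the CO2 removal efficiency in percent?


CO2_out / CO2_in = 8.2 / 25.0 = 0.328
Fraction remaining = 0.328
efficiency = (1 - 0.328) * 100 = 67.2 %

67.2 %


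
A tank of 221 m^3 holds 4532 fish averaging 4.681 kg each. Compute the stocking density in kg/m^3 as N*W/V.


Total biomass = 4532 fish * 4.681 kg = 21214.292 kg
Density = total biomass / volume = 21214.292 / 221 = 95.9923 kg/m^3

95.9923 kg/m^3


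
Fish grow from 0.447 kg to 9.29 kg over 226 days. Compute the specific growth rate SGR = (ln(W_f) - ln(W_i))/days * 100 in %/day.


ln(W_f) = ln(9.29) = 2.2289386
ln(W_i) = ln(0.447) = -0.80519668
ln(W_f) - ln(W_i) = 2.2289386 - -0.80519668 = 3.0341353
SGR = 3.0341353 / 226 * 100 = 1.34254 %/day

1.34254 %/day


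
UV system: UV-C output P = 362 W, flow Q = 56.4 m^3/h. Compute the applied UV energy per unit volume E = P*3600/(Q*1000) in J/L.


Energy delivered per hour = 362 W * 3600 s = 1303200 J/h
Volume treated per hour = 56.4 m^3/h * 1000 = 56400 L/h
dose = 1303200 / 56400 = 23.1064 J/L

23.1064 J/L


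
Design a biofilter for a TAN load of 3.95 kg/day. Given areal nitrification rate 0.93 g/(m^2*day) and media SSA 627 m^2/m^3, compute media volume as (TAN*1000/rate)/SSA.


A = 3.95*1000 / 0.93 = 4247.3118 m^2
V = 4247.3118 / 627 = 6.77402

6.77402 m^3


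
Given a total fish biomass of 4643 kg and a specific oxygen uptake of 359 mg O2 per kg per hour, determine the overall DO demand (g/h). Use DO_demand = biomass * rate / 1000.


Total O2 consumption (mg/h) = 4643 kg * 359 mg/(kg*h) = 1666837 mg/h
Convert to g/h: 1666837 / 1000 = 1666.837 g/h

1666.837 g/h


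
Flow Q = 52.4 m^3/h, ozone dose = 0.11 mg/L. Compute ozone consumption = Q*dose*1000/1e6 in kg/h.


O3 demand (mg/h) = Q * dose * 1000 = 52.4 * 0.11 * 1000 = 5764 mg/h
Convert mg to kg: 5764 / 1e6 = 0.005764 kg/h

0.005764 kg/h


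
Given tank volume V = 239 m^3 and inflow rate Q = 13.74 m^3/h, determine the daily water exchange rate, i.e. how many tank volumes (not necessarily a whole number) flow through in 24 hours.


Daily flow volume = 13.74 m^3/h * 24 h = 329.76 m^3/day
Exchanges = daily flow / tank volume = 329.76 / 239 = 1.37975 exchanges/day

1.37975 exchanges/day


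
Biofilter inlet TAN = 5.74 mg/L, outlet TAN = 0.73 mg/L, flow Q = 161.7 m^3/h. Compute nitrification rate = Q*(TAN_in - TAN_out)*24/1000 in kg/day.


Concentration drop: TAN_in - TAN_out = 5.74 - 0.73 = 5.01 mg/L
Hourly TAN removed = Q * dTAN = 161.7 m^3/h * 5.01 mg/L = 810.117 g/h  (m^3/h * mg/L = g/h)
Daily TAN removed = 810.117 * 24 = 19442.808 g/day
Convert to kg/day: 19442.808 / 1000 = 19.442808 kg/day

19.442808 kg/day


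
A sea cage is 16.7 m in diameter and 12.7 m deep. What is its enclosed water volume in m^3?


r = d/2 = 16.7/2 = 8.35 m
Base area = pi*r^2 = pi*8.35^2 = 219.03969 m^2
Volume = 219.03969 * 12.7 = 2781.8 m^3

2781.8 m^3


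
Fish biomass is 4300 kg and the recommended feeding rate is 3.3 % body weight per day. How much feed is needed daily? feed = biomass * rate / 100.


Feeding rate fraction = 3.3% / 100 = 0.033
Daily feed = 4300 kg * 0.033 = 141.9 kg/day

141.9 kg/day


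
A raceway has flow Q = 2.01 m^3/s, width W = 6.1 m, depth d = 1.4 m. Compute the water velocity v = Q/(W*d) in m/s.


Cross-sectional area = W * d = 6.1 * 1.4 = 8.54 m^2
Velocity = Q / A = 2.01 / 8.54 = 0.235363 m/s

0.235363 m/s


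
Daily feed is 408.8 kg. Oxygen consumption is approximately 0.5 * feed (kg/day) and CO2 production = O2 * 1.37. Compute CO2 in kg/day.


O2 = 408.8 * 0.5 = 204.4
CO2 = 204.4 * 1.37 = 280.028

280.028 kg/day


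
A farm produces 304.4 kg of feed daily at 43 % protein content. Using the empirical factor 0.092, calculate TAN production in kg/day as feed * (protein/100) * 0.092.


Protein in feed = 304.4 * 43/100 = 130.892 kg/day
TAN = protein * 0.092 = 130.892 * 0.092 = 12.042064 kg/day

12.042064 kg/day


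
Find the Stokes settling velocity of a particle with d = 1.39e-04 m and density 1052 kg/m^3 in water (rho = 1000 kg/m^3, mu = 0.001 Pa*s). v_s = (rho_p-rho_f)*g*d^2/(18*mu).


Density difference: rho_p - rho_f = 1052 - 1000 = 52 kg/m^3
d^2 = (1.39e-04)^2 = 1.9321e-08 m^2
Numerator = (rho_p - rho_f) * g * d^2 = 52 * 9.81 * 1.9321e-08 = 9.8560285e-06
Denominator = 18 * mu = 18 * 0.001 = 0.018
v_s = 9.8560285e-06 / 0.018 = 5.47557e-04 m/s
Check: Re = rho_f * v_s * d / mu = 1000 * 5.47557e-04 * 1.39e-04 / 0.001 = 0.0761 < 1, so Stokes' law applies.

5.47557e-04 m/s


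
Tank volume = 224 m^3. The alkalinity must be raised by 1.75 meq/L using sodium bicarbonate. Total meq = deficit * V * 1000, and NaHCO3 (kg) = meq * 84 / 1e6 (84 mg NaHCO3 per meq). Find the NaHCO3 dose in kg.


Tank volume in L = 224 m^3 * 1000 = 224000 L
Total meq required = 1.75 meq/L * 224000 L = 392000 meq
NaHCO3 mass = 392000 meq * 84 mg/meq / 1e6 = 32.928 kg

32.928 kg


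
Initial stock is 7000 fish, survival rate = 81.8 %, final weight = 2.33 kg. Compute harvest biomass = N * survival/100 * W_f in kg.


Survivors = 7000 * 81.8/100 = 5726 fish
Harvest biomass = survivors * W_f = 5726 * 2.33 = 13341.58 kg

13341.58 kg


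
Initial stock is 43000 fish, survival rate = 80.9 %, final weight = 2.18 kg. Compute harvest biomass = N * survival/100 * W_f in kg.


Survivors = 43000 * 80.9/100 = 34787 fish
Harvest biomass = survivors * W_f = 34787 * 2.18 = 75835.66 kg

75835.66 kg


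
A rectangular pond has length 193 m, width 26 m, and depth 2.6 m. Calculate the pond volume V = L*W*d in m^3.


Base area = L * W = 193 * 26 = 5018 m^2
Volume = area * depth = 5018 * 2.6 = 13046.8 m^3

13046.8 m^3


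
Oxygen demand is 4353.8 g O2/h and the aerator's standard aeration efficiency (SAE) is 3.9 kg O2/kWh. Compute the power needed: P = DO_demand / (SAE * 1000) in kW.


SAE in g O2/kWh = 3.9 * 1000 = 3900 g/kWh
P = DO_demand / SAE_g = 4353.8 / 3900 = 1.11636 kW

1.11636 kW


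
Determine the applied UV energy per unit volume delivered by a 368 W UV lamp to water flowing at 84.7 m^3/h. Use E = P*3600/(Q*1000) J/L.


Energy delivered per hour = 368 W * 3600 s = 1324800 J/h
Volume treated per hour = 84.7 m^3/h * 1000 = 84700 L/h
dose = 1324800 / 84700 = 15.6411 J/L

15.6411 J/L


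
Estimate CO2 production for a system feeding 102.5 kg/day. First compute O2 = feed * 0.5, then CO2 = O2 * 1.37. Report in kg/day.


O2 = 102.5 * 0.5 = 51.25
CO2 = 51.25 * 1.37 = 70.2125

70.2125 kg/day


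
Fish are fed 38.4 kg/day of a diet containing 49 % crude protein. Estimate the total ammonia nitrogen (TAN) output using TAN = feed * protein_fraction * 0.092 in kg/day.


Protein in feed = 38.4 * 49/100 = 18.816 kg/day
TAN = protein * 0.092 = 18.816 * 0.092 = 1.731072 kg/day

1.731072 kg/day


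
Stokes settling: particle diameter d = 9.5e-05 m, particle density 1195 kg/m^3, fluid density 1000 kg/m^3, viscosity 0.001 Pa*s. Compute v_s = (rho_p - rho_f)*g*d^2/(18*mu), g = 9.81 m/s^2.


Density difference: rho_p - rho_f = 1195 - 1000 = 195 kg/m^3
d^2 = (9.5e-05)^2 = 9.025e-09 m^2
Numerator = (rho_p - rho_f) * g * d^2 = 195 * 9.81 * 9.025e-09 = 1.7264374e-05
Denominator = 18 * mu = 18 * 0.001 = 0.018
v_s = 1.7264374e-05 / 0.018 = 9.59132e-04 m/s
Check: Re = rho_f * v_s * d / mu = 1000 * 9.59132e-04 * 9.5e-05 / 0.001 = 0.0911 < 1, so Stokes' law applies.

9.59132e-04 m/s


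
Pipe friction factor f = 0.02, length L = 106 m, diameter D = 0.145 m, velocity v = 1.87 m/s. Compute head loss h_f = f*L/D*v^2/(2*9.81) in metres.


v^2 = 1.87^2 = 3.4969 m^2/s^2
L/D = 106/0.145 = 731.03448
h_f = f*(L/D)*v^2/(2g) = 0.02 * 731.03448 * 3.4969 / 19.62 = 2.60587 m

2.60587 m


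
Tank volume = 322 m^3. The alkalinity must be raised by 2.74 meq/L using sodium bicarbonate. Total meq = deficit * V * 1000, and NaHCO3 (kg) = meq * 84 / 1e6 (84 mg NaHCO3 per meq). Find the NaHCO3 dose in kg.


Tank volume in L = 322 m^3 * 1000 = 322000 L
Total meq required = 2.74 meq/L * 322000 L = 882280 meq
NaHCO3 mass = 882280 meq * 84 mg/meq / 1e6 = 74.1115 kg

74.1115 kg


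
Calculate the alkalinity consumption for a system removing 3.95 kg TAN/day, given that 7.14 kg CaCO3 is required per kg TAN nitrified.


Alkalinity factor: 7.14 kg CaCO3 consumed per kg TAN nitrified
alk = 3.95 kg TAN * 7.14 = 28.203 kg CaCO3/day

28.203 kg CaCO3/day


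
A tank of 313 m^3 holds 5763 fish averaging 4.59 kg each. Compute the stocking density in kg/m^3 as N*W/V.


Total biomass = 5763 fish * 4.59 kg = 26452.17 kg
Density = total biomass / volume = 26452.17 / 313 = 84.5117 kg/m^3

84.5117 kg/m^3


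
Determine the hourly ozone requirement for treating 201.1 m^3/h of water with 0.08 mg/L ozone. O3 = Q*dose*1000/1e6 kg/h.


O3 demand (mg/h) = Q * dose * 1000 = 201.1 * 0.08 * 1000 = 16088 mg/h
Convert mg to kg: 16088 / 1e6 = 0.016088 kg/h

0.016088 kg/h


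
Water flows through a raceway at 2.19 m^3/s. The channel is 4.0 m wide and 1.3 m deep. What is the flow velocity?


Cross-sectional area = W * d = 4.0 * 1.3 = 5.2 m^2
Velocity = Q / A = 2.19 / 5.2 = 0.421154 m/s

0.421154 m/s


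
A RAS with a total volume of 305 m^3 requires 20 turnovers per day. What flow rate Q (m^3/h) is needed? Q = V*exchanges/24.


Daily recirculation volume = 305 m^3 * 20 = 6100 m^3/day
Flow rate Q = daily volume / 24 h = 6100 / 24 = 254.167 m^3/h

254.167 m^3/h


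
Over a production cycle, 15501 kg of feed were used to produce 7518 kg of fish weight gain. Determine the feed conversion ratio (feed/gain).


FCR = feed consumed / weight gained
FCR = 15501 kg / 7518 kg = 2.06185

2.06185


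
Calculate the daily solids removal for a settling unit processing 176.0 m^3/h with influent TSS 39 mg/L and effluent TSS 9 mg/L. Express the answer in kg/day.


Concentration drop: TSS_in - TSS_out = 39 - 9 = 30 mg/L
Hourly solids removed = Q * dTSS = 176.0 m^3/h * 30 mg/L = 5280 g/h  (m^3/h * mg/L = g/h)
Daily solids removed = 5280 * 24 = 126720 g/day
Convert g to kg: 126720 / 1000 = 126.72 kg/day

126.72 kg/day


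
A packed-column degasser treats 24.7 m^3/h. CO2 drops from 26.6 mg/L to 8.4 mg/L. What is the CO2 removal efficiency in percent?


CO2_out / CO2_in = 8.4 / 26.6 = 0.31578947
Fraction remaining = 0.31578947
efficiency = (1 - 0.31578947) * 100 = 68.4211 %

68.4211 %


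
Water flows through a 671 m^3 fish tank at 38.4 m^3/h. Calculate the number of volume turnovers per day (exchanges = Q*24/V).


Daily flow volume = 38.4 m^3/h * 24 h = 921.6 m^3/day
Exchanges = daily flow / tank volume = 921.6 / 671 = 1.37347 exchanges/day

1.37347 exchanges/day


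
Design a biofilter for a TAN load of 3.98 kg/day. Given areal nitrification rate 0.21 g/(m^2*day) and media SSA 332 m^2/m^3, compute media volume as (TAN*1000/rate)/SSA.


A = 3.98*1000 / 0.21 = 18952.381 m^2
V = 18952.381 / 332 = 57.0855

57.0855 m^3


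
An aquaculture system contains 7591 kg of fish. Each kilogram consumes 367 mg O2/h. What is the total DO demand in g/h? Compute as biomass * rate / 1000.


Total O2 consumption (mg/h) = 7591 kg * 367 mg/(kg*h) = 2785897 mg/h
Convert to g/h: 2785897 / 1000 = 2785.897 g/h

2785.897 g/h


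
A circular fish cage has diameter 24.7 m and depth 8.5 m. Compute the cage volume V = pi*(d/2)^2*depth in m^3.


r = d/2 = 24.7/2 = 12.35 m
Base area = pi*r^2 = pi*12.35^2 = 479.16357 m^2
Volume = 479.16357 * 8.5 = 4072.89 m^3

4072.89 m^3


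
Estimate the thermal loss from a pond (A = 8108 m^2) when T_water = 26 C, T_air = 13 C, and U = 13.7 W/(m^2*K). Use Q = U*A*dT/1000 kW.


Temperature difference dT = 26 - 13 = 13 K
Heat loss (W) = U * A * dT = 13.7 * 8108 * 13 = 1444034.8 W
Convert to kW: 1444034.8 / 1000 = 1444.0348 kW

1444.0348 kW


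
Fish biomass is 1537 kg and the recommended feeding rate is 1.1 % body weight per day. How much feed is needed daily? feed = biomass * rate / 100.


Feeding rate fraction = 1.1% / 100 = 0.011
Daily feed = 1537 kg * 0.011 = 16.907 kg/day

16.907 kg/day


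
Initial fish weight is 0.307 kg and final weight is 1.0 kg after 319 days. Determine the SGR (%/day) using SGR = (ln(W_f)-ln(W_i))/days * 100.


ln(W_f) = ln(1.0) = 0
ln(W_i) = ln(0.307) = -1.1809075
ln(W_f) - ln(W_i) = 0 - -1.1809075 = 1.1809075
SGR = 1.1809075 / 319 * 100 = 0.37019 %/day

0.37019 %/day


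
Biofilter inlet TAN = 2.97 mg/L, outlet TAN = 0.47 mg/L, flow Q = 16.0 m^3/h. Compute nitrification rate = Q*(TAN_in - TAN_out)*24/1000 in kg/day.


Concentration drop: TAN_in - TAN_out = 2.97 - 0.47 = 2.5 mg/L
Hourly TAN removed = Q * dTAN = 16.0 m^3/h * 2.5 mg/L = 40 g/h  (m^3/h * mg/L = g/h)
Daily TAN removed = 40 * 24 = 960 g/day
Convert to kg/day: 960 / 1000 = 0.96 kg/day

0.96 kg/day


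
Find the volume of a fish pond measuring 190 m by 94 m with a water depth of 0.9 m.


Base area = L * W = 190 * 94 = 17860 m^2
Volume = area * depth = 17860 * 0.9 = 16074 m^3

16074 m^3


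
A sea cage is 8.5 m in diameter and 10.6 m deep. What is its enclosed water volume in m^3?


r = d/2 = 8.5/2 = 4.25 m
Base area = pi*r^2 = pi*4.25^2 = 56.745017 m^2
Volume = 56.745017 * 10.6 = 601.497 m^3

601.497 m^3


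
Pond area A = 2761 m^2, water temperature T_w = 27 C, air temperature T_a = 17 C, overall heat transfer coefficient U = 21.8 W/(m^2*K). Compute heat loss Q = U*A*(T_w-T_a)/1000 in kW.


Temperature difference dT = 27 - 17 = 10 K
Heat loss (W) = U * A * dT = 21.8 * 2761 * 10 = 601898 W
Convert to kW: 601898 / 1000 = 601.898 kW

601.898 kW


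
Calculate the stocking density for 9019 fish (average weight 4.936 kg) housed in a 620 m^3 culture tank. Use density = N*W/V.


Total biomass = 9019 fish * 4.936 kg = 44517.784 kg
Density = total biomass / volume = 44517.784 / 620 = 71.8029 kg/m^3

71.8029 kg/m^3


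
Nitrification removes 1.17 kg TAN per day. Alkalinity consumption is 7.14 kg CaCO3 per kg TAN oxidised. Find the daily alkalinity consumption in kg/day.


Alkalinity factor: 7.14 kg CaCO3 consumed per kg TAN nitrified
alk = 1.17 kg TAN * 7.14 = 8.3538 kg CaCO3/day

8.3538 kg CaCO3/day


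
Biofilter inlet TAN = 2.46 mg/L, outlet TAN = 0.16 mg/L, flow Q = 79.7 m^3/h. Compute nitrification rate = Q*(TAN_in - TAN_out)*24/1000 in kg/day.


Concentration drop: TAN_in - TAN_out = 2.46 - 0.16 = 2.3 mg/L
Hourly TAN removed = Q * dTAN = 79.7 m^3/h * 2.3 mg/L = 183.31 g/h  (m^3/h * mg/L = g/h)
Daily TAN removed = 183.31 * 24 = 4399.44 g/day
Convert to kg/day: 4399.44 / 1000 = 4.39944 kg/day

4.39944 kg/day


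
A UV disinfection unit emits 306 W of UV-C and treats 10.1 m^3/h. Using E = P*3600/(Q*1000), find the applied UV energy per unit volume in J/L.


Energy delivered per hour = 306 W * 3600 s = 1101600 J/h
Volume treated per hour = 10.1 m^3/h * 1000 = 10100 L/h
dose = 1101600 / 10100 = 109.069 J/L

109.069 J/L


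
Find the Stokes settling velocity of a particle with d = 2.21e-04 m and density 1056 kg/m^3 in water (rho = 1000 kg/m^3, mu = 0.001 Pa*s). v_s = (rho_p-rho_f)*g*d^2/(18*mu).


Density difference: rho_p - rho_f = 1056 - 1000 = 56 kg/m^3
d^2 = (2.21e-04)^2 = 4.8841e-08 m^2
Numerator = (rho_p - rho_f) * g * d^2 = 56 * 9.81 * 4.8841e-08 = 2.6831292e-05
Denominator = 18 * mu = 18 * 0.001 = 0.018
v_s = 2.6831292e-05 / 0.018 = 0.00149063 m/s
Check: Re = rho_f * v_s * d / mu = 1000 * 0.00149063 * 2.21e-04 / 0.001 = 0.329 < 1, so Stokes' law applies.

0.00149063 m/s


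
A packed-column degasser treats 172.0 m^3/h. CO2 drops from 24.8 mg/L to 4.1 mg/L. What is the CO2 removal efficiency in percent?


CO2_out / CO2_in = 4.1 / 24.8 = 0.16532258
Fraction remaining = 0.16532258
efficiency = (1 - 0.16532258) * 100 = 83.4677 %

83.4677 %


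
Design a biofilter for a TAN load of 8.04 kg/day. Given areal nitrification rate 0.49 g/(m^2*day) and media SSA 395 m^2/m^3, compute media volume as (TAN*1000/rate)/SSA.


A = 8.04*1000 / 0.49 = 16408.163 m^2
V = 16408.163 / 395 = 41.5397

41.5397 m^3
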